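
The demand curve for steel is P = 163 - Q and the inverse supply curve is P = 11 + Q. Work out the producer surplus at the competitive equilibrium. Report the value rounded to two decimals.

Set 163 - Q = 11 + Q, which gives 152 = 2Q, so Q* = 76 and P* = 163 - (76) = 87.
The supply curve's price intercept is 11, so PS = (1/2)(Q*)(P* - 11) = (1/2)(76)(76) = 2888.

2888.00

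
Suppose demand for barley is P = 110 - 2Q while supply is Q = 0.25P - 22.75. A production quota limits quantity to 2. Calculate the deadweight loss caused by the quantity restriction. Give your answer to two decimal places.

4.08

Rewriting supply in inverse form: P = 91 + 4Q.
Unrestricted equilibrium: Q* = (110 - 91)/(2 + 4) = 3.1667.
At Q = 2 the demand price is 110 - 2(2) = 106 and the supply price is 91 + 4(2) = 99.
Deadweight loss is the triangle between the curves from 2 to 3.1667: (1/2)(106 - 99)(3.1667 - 2) = 4.0833.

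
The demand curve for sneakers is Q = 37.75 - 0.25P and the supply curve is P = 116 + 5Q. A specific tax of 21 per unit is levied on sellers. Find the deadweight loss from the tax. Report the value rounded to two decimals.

24.50

Rewriting demand in inverse form: P = 151 - 4Q.
Pre-tax equilibrium: 151 - 4Q = 116 + 5Q gives Q* = 3.8889, P* = 135.4444.
A tax on sellers shifts supply up by 21: 151 - 4Q = 116 + 5Q + 21, so Q_t = 1.5556. Buyers pay P_b = 144.7778; sellers receive P_s = P_b - 21 = 123.7778.
The welfare triangle lost has base Q* - Q_t = 2.3333 and height t = 21, so DWL = (1/2)(2.3333)(21) = 24.5.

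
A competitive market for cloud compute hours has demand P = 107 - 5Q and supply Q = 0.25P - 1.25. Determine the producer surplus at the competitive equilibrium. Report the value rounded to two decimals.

256.89

Rewriting supply in inverse form: P = 5 + 4Q.
Setting demand equal to supply, 102 = 9Q, so Q* = 11.3333 and P* = 50.3333.
Producer surplus is the triangle above supply below P*: (1/2)(11.3333)(50.3333 - 5) = (1/2)(11.3333)(45.3333) = 256.8889.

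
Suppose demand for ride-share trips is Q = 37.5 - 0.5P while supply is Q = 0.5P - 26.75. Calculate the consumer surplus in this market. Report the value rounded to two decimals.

Rewriting demand in inverse form: P = 75 - 2Q.
Rewriting supply in inverse form: P = 53.5 + 2Q.
Setting demand equal to supply, 21.5 = 4Q, so Q* = 5.375 and P* = 64.25.
Consumer surplus is the triangle under demand above P*: (1/2)(5.375)(75 - 64.25) = (1/2)(5.375)(10.75) = 28.8906.

28.89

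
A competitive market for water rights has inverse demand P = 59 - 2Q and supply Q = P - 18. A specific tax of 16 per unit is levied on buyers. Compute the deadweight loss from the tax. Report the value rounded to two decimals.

42.67

Rewriting supply in inverse form: P = 18 + Q.
Without the tax, 59 - 2Q = 18 + Q so Q* = 13.6667 and P* = 31.6667.
A tax on buyers shifts demand down by 16: (59 - 16) - 2Q = 18 + Q, so Q_t = 8.3333. Buyers pay P_b = 42.3333; sellers receive P_s = P_b - 16 = 26.3333.
Deadweight loss is the triangle between the curves from Q_t to Q*: (1/2)(13.6667 - 8.3333)(16) = 42.6667.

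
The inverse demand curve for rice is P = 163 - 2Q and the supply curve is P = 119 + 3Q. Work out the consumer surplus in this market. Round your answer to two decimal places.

77.44

Equilibrium: 163 - 2Q = 119 + 3Q, so Q* = 8.8 and P* = 145.4.
Consumer surplus is the triangle under demand above P*: (1/2)(8.8)(163 - 145.4) = (1/2)(8.8)(17.6) = 77.44.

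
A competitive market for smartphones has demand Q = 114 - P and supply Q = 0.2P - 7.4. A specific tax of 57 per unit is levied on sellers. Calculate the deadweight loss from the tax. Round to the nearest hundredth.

Rewriting demand in inverse form: P = 114 - Q.
Rewriting supply in inverse form: P = 37 + 5Q.
Pre-tax equilibrium: 114 - Q = 37 + 5Q gives Q* = 12.8333, P* = 101.1667.
With the tax, sellers need 57 more per unit: 114 - Q = 37 + 5Q + 57, so Q_t = 3.3333. Buyers pay P_b = 110.6667; sellers receive P_s = P_b - 57 = 53.6667.
The welfare triangle lost has base Q* - Q_t = 9.5 and height t = 57, so DWL = (1/2)(9.5)(57) = 270.75.

270.75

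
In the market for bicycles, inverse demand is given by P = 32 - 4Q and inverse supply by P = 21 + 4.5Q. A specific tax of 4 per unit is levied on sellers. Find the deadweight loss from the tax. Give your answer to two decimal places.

Pre-tax equilibrium: 32 - 4Q = 21 + 4.5Q gives Q* = 1.2941, P* = 26.8235.
With the tax, sellers need 4 more per unit: 32 - 4Q = 21 + 4.5Q + 4, so Q_t = 0.8235. Buyers pay P_b = 28.7059; sellers receive P_s = P_b - 4 = 24.7059.
Deadweight loss is the triangle between the curves from Q_t to Q*: (1/2)(1.2941 - 0.8235)(4) = 0.9412.

0.94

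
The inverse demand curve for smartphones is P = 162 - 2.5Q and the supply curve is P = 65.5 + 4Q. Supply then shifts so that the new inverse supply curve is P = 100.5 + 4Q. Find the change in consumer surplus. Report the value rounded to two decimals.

-163.61

Initial equilibrium: Q_0 = 14.8462, P_0 = 124.8846; CS_0 = (1/2)(14.8462)(37.1154) = 275.5104, PS_0 = (1/2)(14.8462)(59.3846) = 440.8166.
New equilibrium: 162 - 2.5Q = 100.5 + 4Q gives Q_1 = 9.4615, P_1 = 138.3462; CS_1 = 111.9009, PS_1 = 179.0414.
Change in consumer surplus = 111.9009 - 275.5104 = -163.6095.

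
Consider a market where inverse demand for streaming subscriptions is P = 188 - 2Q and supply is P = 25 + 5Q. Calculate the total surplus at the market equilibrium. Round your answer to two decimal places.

1897.79

Equilibrium: 188 - 2Q = 25 + 5Q, so Q* = 23.2857 and P* = 141.4286.
Total surplus is the full triangle between the curves from 0 to Q*: (1/2)(23.2857)(188 - 25) = 1897.7857.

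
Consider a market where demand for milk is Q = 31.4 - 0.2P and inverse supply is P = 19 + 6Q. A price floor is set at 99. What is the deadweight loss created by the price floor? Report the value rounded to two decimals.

4.92

Rewriting demand in inverse form: P = 157 - 5Q.
Free-market equilibrium: 157 - 5Q = 19 + 6Q gives Q* = 12.5455, P* = 94.2727.
At the floor price 99, quantity demanded is (157 - 99)/5 = 11.6; demand is the short side, so Q = 11.6 trades at P = 99.
At Q = 11.6 the demand price is 99 and the supply price is 88.6. Deadweight loss is the triangle between the curves from 11.6 to 12.5455: (1/2)(99 - 88.6)(12.5455 - 11.6) = 4.9164.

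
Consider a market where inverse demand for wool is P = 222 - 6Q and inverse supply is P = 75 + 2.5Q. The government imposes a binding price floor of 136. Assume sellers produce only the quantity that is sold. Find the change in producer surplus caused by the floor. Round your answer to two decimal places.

243.67

Without the control, 222 - 6Q = 75 + 2.5Q so Q* = 17.2941 and P* = 118.2353.
At P = 136, buyers demand (222 - 136)/6 = 14.3333 while sellers would supply more, so the quantity traded is 14.3333 at price 136.
PS goes from (1/2)(17.2941)(43.2353) = 373.8581 to 617.5278 (computed as (136 - 75)(14.3333) - (1/2)(2.5)(14.3333)^2), a change of 243.6696.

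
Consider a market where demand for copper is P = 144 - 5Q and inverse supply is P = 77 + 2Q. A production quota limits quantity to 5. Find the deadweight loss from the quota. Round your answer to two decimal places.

Unrestricted equilibrium: Q* = (144 - 77)/(5 + 2) = 9.5714.
At Q = 5 the demand price is 144 - 5(5) = 119 and the supply price is 77 + 2(5) = 87.
Deadweight loss is the triangle between the curves from 5 to 9.5714: (1/2)(119 - 87)(9.5714 - 5) = 73.1429.

73.14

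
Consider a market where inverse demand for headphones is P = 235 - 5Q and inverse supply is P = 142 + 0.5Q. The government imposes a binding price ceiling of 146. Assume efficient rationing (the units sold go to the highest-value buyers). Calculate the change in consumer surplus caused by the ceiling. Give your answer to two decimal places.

-162.79

Without the control, 235 - 5Q = 142 + 0.5Q so Q* = 16.9091 and P* = 150.4545.
At the ceiling price 146, quantity supplied is (146 - 142)/0.5 = 8; supply is the short side, so Q = 8 trades at P = 146.
CS goes from (1/2)(16.9091)(84.5455) = 714.7934 to 552 (computed as (235 - 146)(8) - (1/2)(5)(8)^2), a change of -162.7934.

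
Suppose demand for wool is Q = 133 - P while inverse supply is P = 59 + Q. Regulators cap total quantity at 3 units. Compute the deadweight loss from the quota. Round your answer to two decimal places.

1156.00

Rewriting demand in inverse form: P = 133 - Q.
Without the quota, 133 - Q = 59 + Q gives Q* = 37.
At Q = 3 the demand price is 133 - (3) = 130 and the supply price is 59 + (3) = 62.
DWL = (1/2)(gap between curves at 3) x (Q* - 3) = (1/2)(68)(34) = 1156.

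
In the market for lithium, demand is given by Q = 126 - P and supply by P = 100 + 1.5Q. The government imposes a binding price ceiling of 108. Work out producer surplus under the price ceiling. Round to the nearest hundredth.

Rewriting demand in inverse form: P = 126 - Q.
Free-market equilibrium: 126 - Q = 100 + 1.5Q gives Q* = 10.4, P* = 115.6.
At the ceiling price 108, quantity supplied is (108 - 100)/1.5 = 5.3333; supply is the short side, so Q = 5.3333 trades at P = 108.
PS is the triangle above supply below 108: (1/2)(5.3333)(108 - 100) = 21.3333.

21.33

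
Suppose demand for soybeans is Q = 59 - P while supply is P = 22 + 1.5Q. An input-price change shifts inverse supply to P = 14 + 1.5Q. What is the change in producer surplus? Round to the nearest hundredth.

Rewriting demand in inverse form: P = 59 - Q.
Initial equilibrium: Q_0 = 14.8, P_0 = 44.2; CS_0 = (1/2)(14.8)(14.8) = 109.52, PS_0 = (1/2)(14.8)(22.2) = 164.28.
New equilibrium: 59 - Q = 14 + 1.5Q gives Q_1 = 18, P_1 = 41; CS_1 = 162, PS_1 = 243.
Change in producer surplus = 243 - 164.28 = 78.72.

78.72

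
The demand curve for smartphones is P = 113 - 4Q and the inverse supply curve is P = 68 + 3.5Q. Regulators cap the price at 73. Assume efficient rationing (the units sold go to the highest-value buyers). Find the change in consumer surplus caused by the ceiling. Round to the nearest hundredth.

-18.94

Without the control, 113 - 4Q = 68 + 3.5Q so Q* = 6 and P* = 89.
At P = 73, sellers supply (73 - 68)/3.5 = 1.4286 while buyers want more, so the quantity traded is 1.4286 at price 73.
CS goes from (1/2)(6)(24) = 72 to 53.0612 (computed as (113 - 73)(1.4286) - (1/2)(4)(1.4286)^2), a change of -18.9388.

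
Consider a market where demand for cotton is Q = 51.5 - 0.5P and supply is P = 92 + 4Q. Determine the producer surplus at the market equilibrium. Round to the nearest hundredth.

Rewriting demand in inverse form: P = 103 - 2Q.
Setting demand equal to supply, 11 = 6Q, so Q* = 1.8333 and P* = 99.3333.
The supply curve's price intercept is 92, so PS = (1/2)(Q*)(P* - 92) = (1/2)(1.8333)(7.3333) = 6.7222.

6.72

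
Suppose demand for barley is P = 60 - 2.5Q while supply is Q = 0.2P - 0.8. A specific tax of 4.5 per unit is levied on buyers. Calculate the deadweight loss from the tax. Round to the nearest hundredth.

1.35

Rewriting supply in inverse form: P = 4 + 5Q.
Without the tax, 60 - 2.5Q = 4 + 5Q so Q* = 7.4667 and P* = 41.3333.
A tax on buyers shifts demand down by 4.5: (60 - 4.5) - 2.5Q = 4 + 5Q, so Q_t = 6.8667. Buyers pay P_b = 42.8333; sellers receive P_s = P_b - 4.5 = 38.3333.
Deadweight loss is the triangle between the curves from Q_t to Q*: (1/2)(7.4667 - 6.8667)(4.5) = 1.35.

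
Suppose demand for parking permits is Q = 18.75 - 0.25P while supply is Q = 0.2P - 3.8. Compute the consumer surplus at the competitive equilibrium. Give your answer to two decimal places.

Rewriting demand in inverse form: P = 75 - 4Q.
Rewriting supply in inverse form: P = 19 + 5Q.
Equilibrium: 75 - 4Q = 19 + 5Q, so Q* = 6.2222 and P* = 50.1111.
CS is the area between the demand curve and P* from 0 to Q*: (1/2)(6.2222)(24.8889) = 77.4321.

77.43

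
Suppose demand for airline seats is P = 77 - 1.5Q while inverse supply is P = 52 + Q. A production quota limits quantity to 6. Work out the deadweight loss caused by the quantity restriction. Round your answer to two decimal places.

Without the quota, 77 - 1.5Q = 52 + Q gives Q* = 10.
At Q = 6 the demand price is 77 - 1.5(6) = 68 and the supply price is 52 + (6) = 58.
Deadweight loss is the triangle between the curves from 6 to 10: (1/2)(68 - 58)(10 - 6) = 20.

20.00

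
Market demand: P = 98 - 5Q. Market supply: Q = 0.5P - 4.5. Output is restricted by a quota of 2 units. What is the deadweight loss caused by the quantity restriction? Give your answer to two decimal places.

Rewriting supply in inverse form: P = 9 + 2Q.
Unrestricted equilibrium: Q* = (98 - 9)/(5 + 2) = 12.7143.
At Q = 2 the demand price is 98 - 5(2) = 88 and the supply price is 9 + 2(2) = 13.
Deadweight loss is the triangle between the curves from 2 to 12.7143: (1/2)(88 - 13)(12.7143 - 2) = 401.7857.

401.79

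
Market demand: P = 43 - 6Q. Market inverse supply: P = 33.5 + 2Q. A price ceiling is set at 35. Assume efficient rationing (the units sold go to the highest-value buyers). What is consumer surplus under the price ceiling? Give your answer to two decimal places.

4.31

Without the control, 43 - 6Q = 33.5 + 2Q so Q* = 1.1875 and P* = 35.875.
At P = 35, sellers supply (35 - 33.5)/2 = 0.75 while buyers want more, so the quantity traded is 0.75 at price 35.
The demand price at Q = 0.75 is 38.5. CS is the trapezoid between demand and 35 over [0, 0.75]: (1/2)[(43 - 35) + (38.5 - 35)](0.75) = 4.3125.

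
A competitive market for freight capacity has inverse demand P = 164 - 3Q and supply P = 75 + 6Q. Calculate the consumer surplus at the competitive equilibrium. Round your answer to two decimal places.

Set 164 - 3Q = 75 + 6Q, which gives 89 = 9Q, so Q* = 9.8889 and P* = 164 - 3(9.8889) = 134.3333.
Consumer surplus is the triangle under demand above P*: (1/2)(9.8889)(164 - 134.3333) = (1/2)(9.8889)(29.6667) = 146.6852.

146.69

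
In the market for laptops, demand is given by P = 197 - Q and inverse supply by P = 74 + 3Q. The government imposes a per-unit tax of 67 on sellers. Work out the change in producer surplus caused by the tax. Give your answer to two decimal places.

-1124.34

Pre-tax equilibrium: 197 - Q = 74 + 3Q gives Q* = 30.75, P* = 166.25.
A tax on sellers shifts supply up by 67: 197 - Q = 74 + 3Q + 67, so Q_t = 14. Buyers pay P_b = 183; sellers receive P_s = P_b - 67 = 116.
PS falls from (1/2)(30.75)(92.25) = 1418.3438 to (1/2)(14)(42) = 294, a change of -1124.3438.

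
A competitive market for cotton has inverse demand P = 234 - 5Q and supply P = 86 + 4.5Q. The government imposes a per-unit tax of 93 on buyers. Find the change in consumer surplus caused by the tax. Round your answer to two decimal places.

Without the tax, 234 - 5Q = 86 + 4.5Q so Q* = 15.5789 and P* = 156.1053.
A tax on buyers shifts demand down by 93: (234 - 93) - 5Q = 86 + 4.5Q, so Q_t = 5.7895. Buyers pay P_b = 205.0526; sellers receive P_s = P_b - 93 = 112.0526.
CS falls from (1/2)(15.5789)(77.8947) = 606.759 to (1/2)(5.7895)(28.9474) = 83.795, a change of -522.964.

-522.96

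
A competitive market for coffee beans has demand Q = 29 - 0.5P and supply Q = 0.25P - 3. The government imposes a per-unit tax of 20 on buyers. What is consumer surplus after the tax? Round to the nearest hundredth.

18.78

Rewriting demand in inverse form: P = 58 - 2Q.
Rewriting supply in inverse form: P = 12 + 4Q.
Without the tax, 58 - 2Q = 12 + 4Q so Q* = 7.6667 and P* = 42.6667.
With the tax, buyers' net willingness to pay falls by 20: (58 - 20) - 2Q = 12 + 4Q, so Q_t = 4.3333. Buyers pay P_b = 49.3333; sellers receive P_s = P_b - 20 = 29.3333.
Consumer surplus is the triangle under demand above P_b: (1/2)(4.3333)(58 - 49.3333) = 18.7778.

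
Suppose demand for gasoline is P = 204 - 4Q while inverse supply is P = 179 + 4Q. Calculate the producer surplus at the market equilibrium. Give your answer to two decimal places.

19.53

Equilibrium: 204 - 4Q = 179 + 4Q, so Q* = 3.125 and P* = 191.5.
PS is the area between P* and the supply curve from 0 to Q*: (1/2)(3.125)(12.5) = 19.5312.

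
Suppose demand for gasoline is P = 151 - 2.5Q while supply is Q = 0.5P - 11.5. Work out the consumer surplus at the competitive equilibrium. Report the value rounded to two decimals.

1011.36

Rewriting supply in inverse form: P = 23 + 2Q.
Set 151 - 2.5Q = 23 + 2Q, which gives 128 = 4.5Q, so Q* = 28.4444 and P* = 151 - 2.5(28.4444) = 79.8889.
Consumer surplus is the triangle under demand above P*: (1/2)(28.4444)(151 - 79.8889) = (1/2)(28.4444)(71.1111) = 1011.358.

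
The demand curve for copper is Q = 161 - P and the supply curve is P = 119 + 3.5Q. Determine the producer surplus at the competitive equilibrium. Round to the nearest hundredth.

Rewriting demand in inverse form: P = 161 - Q.
Setting demand equal to supply, 42 = 4.5Q, so Q* = 9.3333 and P* = 151.6667.
PS is the area between P* and the supply curve from 0 to Q*: (1/2)(9.3333)(32.6667) = 152.4444.

152.44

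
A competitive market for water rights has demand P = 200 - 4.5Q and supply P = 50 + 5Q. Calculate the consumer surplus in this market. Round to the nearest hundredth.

560.94

Equilibrium: 200 - 4.5Q = 50 + 5Q, so Q* = 15.7895 and P* = 128.9474.
Consumer surplus is the triangle under demand above P*: (1/2)(15.7895)(200 - 128.9474) = (1/2)(15.7895)(71.0526) = 560.9418.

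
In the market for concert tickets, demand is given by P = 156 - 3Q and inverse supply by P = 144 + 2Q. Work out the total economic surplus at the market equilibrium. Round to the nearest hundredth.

Set 156 - 3Q = 144 + 2Q, which gives 12 = 5Q, so Q* = 2.4 and P* = 156 - 3(2.4) = 148.8.
CS = (1/2)(2.4)(7.2) = 8.64 and PS = (1/2)(2.4)(4.8) = 5.76, so total surplus = 14.4.

14.40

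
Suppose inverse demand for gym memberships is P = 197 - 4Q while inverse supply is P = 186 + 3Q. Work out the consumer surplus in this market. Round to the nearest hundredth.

4.94

Set 197 - 4Q = 186 + 3Q, which gives 11 = 7Q, so Q* = 1.5714 and P* = 197 - 4(1.5714) = 190.7143.
The demand choke price is 197, so CS = (1/2)(Q*)(197 - P*) = (1/2)(1.5714)(6.2857) = 4.9388.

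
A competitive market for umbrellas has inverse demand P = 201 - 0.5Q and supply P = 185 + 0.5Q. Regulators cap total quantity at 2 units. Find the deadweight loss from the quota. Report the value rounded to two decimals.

Unrestricted equilibrium: Q* = (201 - 185)/(0.5 + 0.5) = 16.
At Q = 2 the demand price is 201 - 0.5(2) = 200 and the supply price is 185 + 0.5(2) = 186.
DWL = (1/2)(gap between curves at 2) x (Q* - 2) = (1/2)(14)(14) = 98.

98.00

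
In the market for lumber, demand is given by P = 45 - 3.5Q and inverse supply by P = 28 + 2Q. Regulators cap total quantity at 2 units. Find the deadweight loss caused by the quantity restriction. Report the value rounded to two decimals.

3.27

Without the quota, 45 - 3.5Q = 28 + 2Q gives Q* = 3.0909.
At Q = 2 the demand price is 45 - 3.5(2) = 38 and the supply price is 28 + 2(2) = 32.
Deadweight loss is the triangle between the curves from 2 to 3.0909: (1/2)(38 - 32)(3.0909 - 2) = 3.2727.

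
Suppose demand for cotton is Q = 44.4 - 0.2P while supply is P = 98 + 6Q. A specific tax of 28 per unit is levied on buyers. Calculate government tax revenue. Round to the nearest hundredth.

Rewriting demand in inverse form: P = 222 - 5Q.
Pre-tax equilibrium: 222 - 5Q = 98 + 6Q gives Q* = 11.2727, P* = 165.6364.
With the tax, buyers' net willingness to pay falls by 28: (222 - 28) - 5Q = 98 + 6Q, so Q_t = 8.7273. Buyers pay P_b = 178.3636; sellers receive P_s = P_b - 28 = 150.3636.
Revenue is the tax times quantity traded: 28 x 8.7273 = 244.3636.

244.36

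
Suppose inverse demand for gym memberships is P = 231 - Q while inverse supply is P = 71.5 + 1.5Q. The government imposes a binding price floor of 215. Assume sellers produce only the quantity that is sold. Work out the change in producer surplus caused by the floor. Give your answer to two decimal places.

Without the control, 231 - Q = 71.5 + 1.5Q so Q* = 63.8 and P* = 167.2.
At P = 215, buyers demand (231 - 215)/1 = 16 while sellers would supply more, so the quantity traded is 16 at price 215.
PS goes from (1/2)(63.8)(95.7) = 3052.83 to 2104 (computed as (215 - 71.5)(16) - (1/2)(1.5)(16)^2), a change of -948.83.

-948.83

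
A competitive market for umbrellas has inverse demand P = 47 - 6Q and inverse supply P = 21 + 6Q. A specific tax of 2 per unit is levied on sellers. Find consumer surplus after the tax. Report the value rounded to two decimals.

Pre-tax equilibrium: 47 - 6Q = 21 + 6Q gives Q* = 2.1667, P* = 34.
With the tax, sellers need 2 more per unit: 47 - 6Q = 21 + 6Q + 2, so Q_t = 2. Buyers pay P_b = 35; sellers receive P_s = P_b - 2 = 33.
CS = (1/2)(Q_t)(47 - P_b) = (1/2)(2)(12) = 12.

12.00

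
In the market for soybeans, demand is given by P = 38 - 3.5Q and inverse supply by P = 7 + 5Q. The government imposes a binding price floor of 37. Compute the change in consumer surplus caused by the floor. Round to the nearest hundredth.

Free-market equilibrium: 38 - 3.5Q = 7 + 5Q gives Q* = 3.6471, P* = 25.2353.
At the floor price 37, quantity demanded is (38 - 37)/3.5 = 0.2857; demand is the short side, so Q = 0.2857 trades at P = 37.
CS goes from (1/2)(3.6471)(12.7647) = 23.2768 to 0.1429 (computed as (38 - 37)(0.2857) - (1/2)(3.5)(0.2857)^2), a change of -23.134.

-23.13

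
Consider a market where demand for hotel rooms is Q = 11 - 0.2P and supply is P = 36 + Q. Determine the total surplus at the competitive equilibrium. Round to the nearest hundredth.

30.08

Rewriting demand in inverse form: P = 55 - 5Q.
Setting demand equal to supply, 19 = 6Q, so Q* = 3.1667 and P* = 39.1667.
Total surplus is the full triangle between the curves from 0 to Q*: (1/2)(3.1667)(55 - 36) = 30.0833.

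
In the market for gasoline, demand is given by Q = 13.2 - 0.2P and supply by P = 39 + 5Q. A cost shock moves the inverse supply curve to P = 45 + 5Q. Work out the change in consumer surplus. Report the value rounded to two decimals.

Rewriting demand in inverse form: P = 66 - 5Q.
Initial equilibrium: Q_0 = 2.7, P_0 = 52.5; CS_0 = (1/2)(2.7)(13.5) = 18.225, PS_0 = (1/2)(2.7)(13.5) = 18.225.
New equilibrium: 66 - 5Q = 45 + 5Q gives Q_1 = 2.1, P_1 = 55.5; CS_1 = 11.025, PS_1 = 11.025.
Change in consumer surplus = 11.025 - 18.225 = -7.2.

-7.20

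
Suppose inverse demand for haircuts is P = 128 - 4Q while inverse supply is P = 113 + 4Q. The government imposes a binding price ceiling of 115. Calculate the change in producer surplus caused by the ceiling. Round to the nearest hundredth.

-6.53

Free-market equilibrium: 128 - 4Q = 113 + 4Q gives Q* = 1.875, P* = 120.5.
At P = 115, sellers supply (115 - 113)/4 = 0.5 while buyers want more, so the quantity traded is 0.5 at price 115.
PS goes from (1/2)(1.875)(7.5) = 7.0312 to 0.5 (computed as (115 - 113)(0.5) - (1/2)(4)(0.5)^2), a change of -6.5312.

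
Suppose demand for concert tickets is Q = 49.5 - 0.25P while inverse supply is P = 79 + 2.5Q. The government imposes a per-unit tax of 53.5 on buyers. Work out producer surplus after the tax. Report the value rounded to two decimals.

126.93

Rewriting demand in inverse form: P = 198 - 4Q.
Pre-tax equilibrium: 198 - 4Q = 79 + 2.5Q gives Q* = 18.3077, P* = 124.7692.
A tax on buyers shifts demand down by 53.5: (198 - 53.5) - 4Q = 79 + 2.5Q, so Q_t = 10.0769. Buyers pay P_b = 157.6923; sellers receive P_s = P_b - 53.5 = 104.1923.
PS = (1/2)(Q_t)(P_s - 79) = (1/2)(10.0769)(25.1923) = 126.9305.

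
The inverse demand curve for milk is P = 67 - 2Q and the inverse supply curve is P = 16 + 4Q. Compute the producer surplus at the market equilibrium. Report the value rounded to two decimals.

144.50

Set 67 - 2Q = 16 + 4Q, which gives 51 = 6Q, so Q* = 8.5 and P* = 67 - 2(8.5) = 50.
Producer surplus is the triangle above supply below P*: (1/2)(8.5)(50 - 16) = (1/2)(8.5)(34) = 144.5.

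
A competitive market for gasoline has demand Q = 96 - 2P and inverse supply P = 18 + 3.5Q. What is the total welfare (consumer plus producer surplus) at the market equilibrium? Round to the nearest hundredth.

112.50

Rewriting demand in inverse form: P = 48 - 0.5Q.
Set 48 - 0.5Q = 18 + 3.5Q, which gives 30 = 4Q, so Q* = 7.5 and P* = 48 - 0.5(7.5) = 44.25.
Total surplus is the full triangle between the curves from 0 to Q*: (1/2)(7.5)(48 - 18) = 112.5.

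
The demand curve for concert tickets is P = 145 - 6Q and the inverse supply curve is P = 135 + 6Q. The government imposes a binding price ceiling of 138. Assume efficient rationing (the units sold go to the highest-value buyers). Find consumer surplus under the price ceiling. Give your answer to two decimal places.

Without the control, 145 - 6Q = 135 + 6Q so Q* = 0.8333 and P* = 140.
At the ceiling price 138, quantity supplied is (138 - 135)/6 = 0.5; supply is the short side, so Q = 0.5 trades at P = 138.
The demand price at Q = 0.5 is 142. CS is the trapezoid between demand and 138 over [0, 0.5]: (1/2)[(145 - 138) + (142 - 138)](0.5) = 2.75.

2.75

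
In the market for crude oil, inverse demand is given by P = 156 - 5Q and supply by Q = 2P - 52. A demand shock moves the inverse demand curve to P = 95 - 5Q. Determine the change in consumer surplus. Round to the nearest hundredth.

-1003.22

Rewriting supply in inverse form: P = 26 + 0.5Q.
Initial equilibrium: Q_0 = 23.6364, P_0 = 37.8182; CS_0 = (1/2)(23.6364)(118.1818) = 1396.6942, PS_0 = (1/2)(23.6364)(11.8182) = 139.6694.
New equilibrium: 95 - 5Q = 26 + 0.5Q gives Q_1 = 12.5455, P_1 = 32.2727; CS_1 = 393.4711, PS_1 = 39.3471.
Change in consumer surplus = 393.4711 - 1396.6942 = -1003.2231.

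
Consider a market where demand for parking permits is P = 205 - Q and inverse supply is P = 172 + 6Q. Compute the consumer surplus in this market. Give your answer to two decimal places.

Equilibrium: 205 - Q = 172 + 6Q, so Q* = 4.7143 and P* = 200.2857.
CS is the area between the demand curve and P* from 0 to Q*: (1/2)(4.7143)(4.7143) = 11.1122.

11.11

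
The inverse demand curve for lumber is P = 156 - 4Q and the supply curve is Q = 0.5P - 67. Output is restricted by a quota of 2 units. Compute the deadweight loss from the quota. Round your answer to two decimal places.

Rewriting supply in inverse form: P = 134 + 2Q.
Without the quota, 156 - 4Q = 134 + 2Q gives Q* = 3.6667.
At Q = 2 the demand price is 156 - 4(2) = 148 and the supply price is 134 + 2(2) = 138.
Deadweight loss is the triangle between the curves from 2 to 3.6667: (1/2)(148 - 138)(3.6667 - 2) = 8.3333.

8.33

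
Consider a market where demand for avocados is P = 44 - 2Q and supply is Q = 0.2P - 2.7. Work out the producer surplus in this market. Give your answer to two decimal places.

Rewriting supply in inverse form: P = 13.5 + 5Q.
Setting demand equal to supply, 30.5 = 7Q, so Q* = 4.3571 and P* = 35.2857.
PS is the area between P* and the supply curve from 0 to Q*: (1/2)(4.3571)(21.7857) = 47.4617.

47.46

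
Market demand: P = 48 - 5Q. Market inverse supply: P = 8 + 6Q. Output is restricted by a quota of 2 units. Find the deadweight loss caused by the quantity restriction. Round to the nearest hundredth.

14.73

Without the quota, 48 - 5Q = 8 + 6Q gives Q* = 3.6364.
At Q = 2 the demand price is 48 - 5(2) = 38 and the supply price is 8 + 6(2) = 20.
Deadweight loss is the triangle between the curves from 2 to 3.6364: (1/2)(38 - 20)(3.6364 - 2) = 14.7273.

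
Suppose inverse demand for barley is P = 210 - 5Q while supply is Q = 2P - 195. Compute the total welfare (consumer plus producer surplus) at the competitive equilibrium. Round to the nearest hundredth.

1150.57

Rewriting supply in inverse form: P = 97.5 + 0.5Q.
Set 210 - 5Q = 97.5 + 0.5Q, which gives 112.5 = 5.5Q, so Q* = 20.4545 and P* = 210 - 5(20.4545) = 107.7273.
CS = (1/2)(20.4545)(102.2727) = 1045.9711 and PS = (1/2)(20.4545)(10.2273) = 104.5971, so total surplus = 1150.5682.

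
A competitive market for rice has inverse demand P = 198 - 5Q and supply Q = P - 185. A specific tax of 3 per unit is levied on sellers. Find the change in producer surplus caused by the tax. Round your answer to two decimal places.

Rewriting supply in inverse form: P = 185 + Q.
Pre-tax equilibrium: 198 - 5Q = 185 + Q gives Q* = 2.1667, P* = 187.1667.
A tax on sellers shifts supply up by 3: 198 - 5Q = 185 + Q + 3, so Q_t = 1.6667. Buyers pay P_b = 189.6667; sellers receive P_s = P_b - 3 = 186.6667.
Producers lose the trapezoid between P_s and P* out to Q_t plus the triangle from Q_t to Q*: change in PS = 1.3889 - 2.3472 = -0.9583.

-0.96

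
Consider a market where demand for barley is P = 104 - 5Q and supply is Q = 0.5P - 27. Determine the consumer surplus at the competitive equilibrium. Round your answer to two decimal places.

127.55

Rewriting supply in inverse form: P = 54 + 2Q.
Equilibrium: 104 - 5Q = 54 + 2Q, so Q* = 7.1429 and P* = 68.2857.
The demand choke price is 104, so CS = (1/2)(Q*)(104 - P*) = (1/2)(7.1429)(35.7143) = 127.551.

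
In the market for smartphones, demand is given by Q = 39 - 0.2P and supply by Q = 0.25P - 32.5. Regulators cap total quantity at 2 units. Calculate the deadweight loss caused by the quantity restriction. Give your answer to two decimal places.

122.72

Rewriting demand in inverse form: P = 195 - 5Q.
Rewriting supply in inverse form: P = 130 + 4Q.
Without the quota, 195 - 5Q = 130 + 4Q gives Q* = 7.2222.
At Q = 2 the demand price is 195 - 5(2) = 185 and the supply price is 130 + 4(2) = 138.
Deadweight loss is the triangle between the curves from 2 to 7.2222: (1/2)(185 - 138)(7.2222 - 2) = 122.7222.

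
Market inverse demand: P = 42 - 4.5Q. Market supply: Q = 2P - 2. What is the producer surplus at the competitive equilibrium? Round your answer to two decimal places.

16.81

Rewriting supply in inverse form: P = 1 + 0.5Q.
Setting demand equal to supply, 41 = 5Q, so Q* = 8.2 and P* = 5.1.
Producer surplus is the triangle above supply below P*: (1/2)(8.2)(5.1 - 1) = (1/2)(8.2)(4.1) = 16.81.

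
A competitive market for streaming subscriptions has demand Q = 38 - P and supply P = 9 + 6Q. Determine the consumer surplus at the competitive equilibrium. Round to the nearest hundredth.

8.58

Rewriting demand in inverse form: P = 38 - Q.
Setting demand equal to supply, 29 = 7Q, so Q* = 4.1429 and P* = 33.8571.
CS is the area between the demand curve and P* from 0 to Q*: (1/2)(4.1429)(4.1429) = 8.5816.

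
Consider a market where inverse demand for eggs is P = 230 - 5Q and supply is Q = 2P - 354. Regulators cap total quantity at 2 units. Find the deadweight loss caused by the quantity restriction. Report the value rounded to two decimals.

160.36

Rewriting supply in inverse form: P = 177 + 0.5Q.
Without the quota, 230 - 5Q = 177 + 0.5Q gives Q* = 9.6364.
At Q = 2 the demand price is 230 - 5(2) = 220 and the supply price is 177 + 0.5(2) = 178.
DWL = (1/2)(gap between curves at 2) x (Q* - 2) = (1/2)(42)(7.6364) = 160.3636.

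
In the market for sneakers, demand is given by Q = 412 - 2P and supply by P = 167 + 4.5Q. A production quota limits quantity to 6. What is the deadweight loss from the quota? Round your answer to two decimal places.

8.10

Rewriting demand in inverse form: P = 206 - 0.5Q.
Unrestricted equilibrium: Q* = (206 - 167)/(0.5 + 4.5) = 7.8.
At Q = 6 the demand price is 206 - 0.5(6) = 203 and the supply price is 167 + 4.5(6) = 194.
DWL = (1/2)(gap between curves at 6) x (Q* - 6) = (1/2)(9)(1.8) = 8.1.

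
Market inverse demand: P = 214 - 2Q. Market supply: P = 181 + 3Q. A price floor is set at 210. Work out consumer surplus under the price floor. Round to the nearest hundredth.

4.00

Free-market equilibrium: 214 - 2Q = 181 + 3Q gives Q* = 6.6, P* = 200.8.
At P = 210, buyers demand (214 - 210)/2 = 2 while sellers would supply more, so the quantity traded is 2 at price 210.
CS is the triangle under demand above 210: (1/2)(2)(214 - 210) = 4.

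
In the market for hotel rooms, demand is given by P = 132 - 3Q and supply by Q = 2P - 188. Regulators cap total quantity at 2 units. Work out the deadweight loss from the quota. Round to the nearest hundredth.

Rewriting supply in inverse form: P = 94 + 0.5Q.
Unrestricted equilibrium: Q* = (132 - 94)/(3 + 0.5) = 10.8571.
At Q = 2 the demand price is 132 - 3(2) = 126 and the supply price is 94 + 0.5(2) = 95.
Deadweight loss is the triangle between the curves from 2 to 10.8571: (1/2)(126 - 95)(10.8571 - 2) = 137.2857.

137.29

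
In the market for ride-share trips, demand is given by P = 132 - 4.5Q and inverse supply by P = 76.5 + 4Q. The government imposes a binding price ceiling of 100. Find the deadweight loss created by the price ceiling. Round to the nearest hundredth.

1.82

Free-market equilibrium: 132 - 4.5Q = 76.5 + 4Q gives Q* = 6.5294, P* = 102.6176.
At P = 100, sellers supply (100 - 76.5)/4 = 5.875 while buyers want more, so the quantity traded is 5.875 at price 100.
The lost-trades triangle has base Q* - 5.875 = 0.6544 and height equal to the gap between the curves at Q = 5.875, which is 105.5625 - 100 = 5.5625. DWL = (1/2)(0.6544)(5.5625) = 1.8201.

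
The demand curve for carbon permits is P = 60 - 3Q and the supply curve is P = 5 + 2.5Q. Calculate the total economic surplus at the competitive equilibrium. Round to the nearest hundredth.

Setting demand equal to supply, 55 = 5.5Q, so Q* = 10 and P* = 30.
CS = (1/2)(10)(30) = 150 and PS = (1/2)(10)(25) = 125, so total surplus = 275.

275.00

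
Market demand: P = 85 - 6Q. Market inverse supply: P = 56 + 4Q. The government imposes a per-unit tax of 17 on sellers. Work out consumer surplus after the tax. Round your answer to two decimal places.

Without the tax, 85 - 6Q = 56 + 4Q so Q* = 2.9 and P* = 67.6.
A tax on sellers shifts supply up by 17: 85 - 6Q = 56 + 4Q + 17, so Q_t = 1.2. Buyers pay P_b = 77.8; sellers receive P_s = P_b - 17 = 60.8.
Consumer surplus is the triangle under demand above P_b: (1/2)(1.2)(85 - 77.8) = 4.32.

4.32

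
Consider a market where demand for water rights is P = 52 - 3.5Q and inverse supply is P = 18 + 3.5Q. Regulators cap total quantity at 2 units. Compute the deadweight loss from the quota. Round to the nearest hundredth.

Unrestricted equilibrium: Q* = (52 - 18)/(3.5 + 3.5) = 4.8571.
At Q = 2 the demand price is 52 - 3.5(2) = 45 and the supply price is 18 + 3.5(2) = 25.
Deadweight loss is the triangle between the curves from 2 to 4.8571: (1/2)(45 - 25)(4.8571 - 2) = 28.5714.

28.57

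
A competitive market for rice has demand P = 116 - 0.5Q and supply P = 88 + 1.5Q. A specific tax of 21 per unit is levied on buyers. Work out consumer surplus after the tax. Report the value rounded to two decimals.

Without the tax, 116 - 0.5Q = 88 + 1.5Q so Q* = 14 and P* = 109.
With the tax, buyers' net willingness to pay falls by 21: (116 - 21) - 0.5Q = 88 + 1.5Q, so Q_t = 3.5. Buyers pay P_b = 114.25; sellers receive P_s = P_b - 21 = 93.25.
CS = (1/2)(Q_t)(116 - P_b) = (1/2)(3.5)(1.75) = 3.0625.

3.06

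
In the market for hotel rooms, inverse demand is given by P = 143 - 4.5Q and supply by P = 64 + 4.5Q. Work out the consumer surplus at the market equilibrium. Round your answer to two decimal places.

Setting demand equal to supply, 79 = 9Q, so Q* = 8.7778 and P* = 103.5.
CS is the area between the demand curve and P* from 0 to Q*: (1/2)(8.7778)(39.5) = 173.3611.

173.36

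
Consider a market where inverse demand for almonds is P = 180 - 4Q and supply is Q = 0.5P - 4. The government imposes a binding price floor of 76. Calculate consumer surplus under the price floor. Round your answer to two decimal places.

1352.00

Rewriting supply in inverse form: P = 8 + 2Q.
Free-market equilibrium: 180 - 4Q = 8 + 2Q gives Q* = 28.6667, P* = 65.3333.
At P = 76, buyers demand (180 - 76)/4 = 26 while sellers would supply more, so the quantity traded is 26 at price 76.
CS is the triangle under demand above 76: (1/2)(26)(180 - 76) = 1352.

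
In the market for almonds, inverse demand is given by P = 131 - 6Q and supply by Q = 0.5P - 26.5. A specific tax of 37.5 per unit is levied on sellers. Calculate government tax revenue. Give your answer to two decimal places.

Rewriting supply in inverse form: P = 53 + 2Q.
Without the tax, 131 - 6Q = 53 + 2Q so Q* = 9.75 and P* = 72.5.
A tax on sellers shifts supply up by 37.5: 131 - 6Q = 53 + 2Q + 37.5, so Q_t = 5.0625. Buyers pay P_b = 100.625; sellers receive P_s = P_b - 37.5 = 63.125.
Revenue is the tax times quantity traded: 37.5 x 5.0625 = 189.8438.

189.84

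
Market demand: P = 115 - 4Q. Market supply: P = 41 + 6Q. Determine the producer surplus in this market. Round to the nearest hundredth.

Set 115 - 4Q = 41 + 6Q, which gives 74 = 10Q, so Q* = 7.4 and P* = 115 - 4(7.4) = 85.4.
Producer surplus is the triangle above supply below P*: (1/2)(7.4)(85.4 - 41) = (1/2)(7.4)(44.4) = 164.28.

164.28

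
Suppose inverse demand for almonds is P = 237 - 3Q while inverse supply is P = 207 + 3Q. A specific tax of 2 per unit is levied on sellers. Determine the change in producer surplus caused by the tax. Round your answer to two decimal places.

-4.83

Without the tax, 237 - 3Q = 207 + 3Q so Q* = 5 and P* = 222.
A tax on sellers shifts supply up by 2: 237 - 3Q = 207 + 3Q + 2, so Q_t = 4.6667. Buyers pay P_b = 223; sellers receive P_s = P_b - 2 = 221.
Producers lose the trapezoid between P_s and P* out to Q_t plus the triangle from Q_t to Q*: change in PS = 32.6667 - 37.5 = -4.8333.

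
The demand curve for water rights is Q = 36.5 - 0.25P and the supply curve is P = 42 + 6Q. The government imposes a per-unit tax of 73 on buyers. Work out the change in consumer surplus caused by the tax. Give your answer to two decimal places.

Rewriting demand in inverse form: P = 146 - 4Q.
Pre-tax equilibrium: 146 - 4Q = 42 + 6Q gives Q* = 10.4, P* = 104.4.
A tax on buyers shifts demand down by 73: (146 - 73) - 4Q = 42 + 6Q, so Q_t = 3.1. Buyers pay P_b = 133.6; sellers receive P_s = P_b - 73 = 60.6.
CS falls from (1/2)(10.4)(41.6) = 216.32 to (1/2)(3.1)(12.4) = 19.22, a change of -197.1.

-197.10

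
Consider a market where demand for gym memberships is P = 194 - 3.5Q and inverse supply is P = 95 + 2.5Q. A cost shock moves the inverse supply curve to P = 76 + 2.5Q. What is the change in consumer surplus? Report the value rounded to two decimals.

Initial equilibrium: Q_0 = 16.5, P_0 = 136.25; CS_0 = (1/2)(16.5)(57.75) = 476.4375, PS_0 = (1/2)(16.5)(41.25) = 340.3125.
New equilibrium: 194 - 3.5Q = 76 + 2.5Q gives Q_1 = 19.6667, P_1 = 125.1667; CS_1 = 676.8611, PS_1 = 483.4722.
Change in consumer surplus = 676.8611 - 476.4375 = 200.4236.

200.42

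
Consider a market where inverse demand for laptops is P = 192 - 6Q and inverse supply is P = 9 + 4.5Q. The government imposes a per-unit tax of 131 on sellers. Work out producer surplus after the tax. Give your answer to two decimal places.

55.18

Without the tax, 192 - 6Q = 9 + 4.5Q so Q* = 17.4286 and P* = 87.4286.
With the tax, sellers need 131 more per unit: 192 - 6Q = 9 + 4.5Q + 131, so Q_t = 4.9524. Buyers pay P_b = 162.2857; sellers receive P_s = P_b - 131 = 31.2857.
Producer surplus is the triangle above supply below P_s: (1/2)(4.9524)(31.2857 - 9) = 55.1837.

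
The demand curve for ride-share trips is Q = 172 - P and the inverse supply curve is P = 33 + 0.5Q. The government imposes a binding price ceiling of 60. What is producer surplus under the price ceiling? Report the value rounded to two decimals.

Rewriting demand in inverse form: P = 172 - Q.
Free-market equilibrium: 172 - Q = 33 + 0.5Q gives Q* = 92.6667, P* = 79.3333.
At the ceiling price 60, quantity supplied is (60 - 33)/0.5 = 54; supply is the short side, so Q = 54 trades at P = 60.
PS is the triangle above supply below 60: (1/2)(54)(60 - 33) = 729.

729.00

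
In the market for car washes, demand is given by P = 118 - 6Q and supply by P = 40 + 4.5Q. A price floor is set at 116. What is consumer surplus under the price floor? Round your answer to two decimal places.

0.33

Without the control, 118 - 6Q = 40 + 4.5Q so Q* = 7.4286 and P* = 73.4286.
At the floor price 116, quantity demanded is (118 - 116)/6 = 0.3333; demand is the short side, so Q = 0.3333 trades at P = 116.
CS is the triangle under demand above 116: (1/2)(0.3333)(118 - 116) = 0.3333.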